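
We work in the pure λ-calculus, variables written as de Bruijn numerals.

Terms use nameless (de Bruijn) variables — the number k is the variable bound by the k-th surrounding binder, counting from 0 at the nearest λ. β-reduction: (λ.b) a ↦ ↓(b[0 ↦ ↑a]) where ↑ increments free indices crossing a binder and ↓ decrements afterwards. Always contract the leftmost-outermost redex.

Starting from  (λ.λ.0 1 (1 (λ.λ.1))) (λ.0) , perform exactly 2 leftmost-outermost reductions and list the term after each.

Answer: after 2 steps: λ.0 (λ.0) (λ.λ.1)

Derivation:
  start: (λ.λ.0 1 (1 (λ.λ.1))) (λ.0)
  →1  λ.0 (λ.0) ((λ.0) (λ.λ.1))
  →2  λ.0 (λ.0) (λ.λ.1)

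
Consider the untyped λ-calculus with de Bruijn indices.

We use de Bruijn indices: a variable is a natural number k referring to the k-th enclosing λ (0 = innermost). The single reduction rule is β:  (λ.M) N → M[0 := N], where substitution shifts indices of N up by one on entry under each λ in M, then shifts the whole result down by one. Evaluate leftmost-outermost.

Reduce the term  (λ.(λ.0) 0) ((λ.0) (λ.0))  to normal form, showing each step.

Answer: normal form = λ.0  (in 3 steps)

Working:
  start: (λ.(λ.0) 0) ((λ.0) (λ.0))
  [1] (λ.0) ((λ.0) (λ.0))
  [2] (λ.0) (λ.0)
  [3] λ.0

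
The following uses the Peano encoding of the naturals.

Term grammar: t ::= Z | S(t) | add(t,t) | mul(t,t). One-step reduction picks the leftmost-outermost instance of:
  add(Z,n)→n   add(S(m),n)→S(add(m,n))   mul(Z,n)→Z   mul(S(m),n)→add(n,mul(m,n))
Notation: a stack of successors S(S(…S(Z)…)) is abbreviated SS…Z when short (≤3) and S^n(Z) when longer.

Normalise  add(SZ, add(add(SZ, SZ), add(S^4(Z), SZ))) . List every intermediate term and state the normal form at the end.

Answer: normal form = S^8(Z)  (in 12 steps)

Derivation:
  start: add(SZ, add(add(SZ, SZ), add(S^4(Z), SZ)))
  step 1: S(add(Z, add(add(SZ, SZ), add(S^4(Z), SZ))))
  step 2: S(add(add(SZ, SZ), add(S^4(Z), SZ)))
  step 3: S(add(S(add(Z, SZ)), add(S^4(Z), SZ)))
  step 4: S(S(add(add(Z, SZ), add(S^4(Z), SZ))))
  step 5: S(S(add(SZ, add(S^4(Z), SZ))))
  step 6: S(S(S(add(Z, add(S^4(Z), SZ)))))
  step 7: S(S(S(add(S^4(Z), SZ))))
  step 8: S(S(S(S(add(SSSZ, SZ)))))
  step 9: S(S(S(S(S(add(SSZ, SZ))))))
  step 10: S(S(S(S(S(S(add(SZ, SZ)))))))
  step 11: S(S(S(S(S(S(S(add(Z, SZ))))))))
  step 12: S^8(Z)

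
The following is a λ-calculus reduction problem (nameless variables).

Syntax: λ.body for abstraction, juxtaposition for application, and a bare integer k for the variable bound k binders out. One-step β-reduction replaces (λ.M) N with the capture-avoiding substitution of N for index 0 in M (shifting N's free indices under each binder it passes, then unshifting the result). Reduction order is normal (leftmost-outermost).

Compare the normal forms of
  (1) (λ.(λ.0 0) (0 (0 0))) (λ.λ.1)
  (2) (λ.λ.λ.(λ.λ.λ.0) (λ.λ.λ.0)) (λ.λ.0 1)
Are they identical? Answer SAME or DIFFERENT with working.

Answer: DIFFERENT — A ⇓ λ.λ.λ.1, B ⇓ λ.λ.λ.λ.0

Reduction:
Term A:
  start: (λ.(λ.0 0) (0 (0 0))) (λ.λ.1)
  →1  (λ.0 0) ((λ.λ.1) ((λ.λ.1) (λ.λ.1)))
  →2  (λ.λ.1) ((λ.λ.1) (λ.λ.1)) ((λ.λ.1) ((λ.λ.1) (λ.λ.1)))
  →3  (λ.(λ.λ.1) (λ.λ.1)) ((λ.λ.1) ((λ.λ.1) (λ.λ.1)))
  →4  (λ.λ.1) (λ.λ.1)
  →5  λ.λ.λ.1

Term B:
  start: (λ.λ.λ.(λ.λ.λ.0) (λ.λ.λ.0)) (λ.λ.0 1)
  →1  λ.λ.(λ.λ.λ.0) (λ.λ.λ.0)
  →2  λ.λ.λ.λ.0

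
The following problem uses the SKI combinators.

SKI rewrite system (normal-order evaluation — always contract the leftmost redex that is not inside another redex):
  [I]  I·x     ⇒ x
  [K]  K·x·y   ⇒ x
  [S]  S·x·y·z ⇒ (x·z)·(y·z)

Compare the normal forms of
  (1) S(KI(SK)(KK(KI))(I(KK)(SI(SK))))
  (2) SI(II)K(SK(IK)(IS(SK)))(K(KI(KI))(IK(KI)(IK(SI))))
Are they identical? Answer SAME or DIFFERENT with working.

Answer: DIFFERENT — A ⇓ S(KK), B ⇓ KI

Working:
Term A:
  start: S(KI(SK)(KK(KI))(I(KK)(SI(SK))))
  →1  S(I(KK(KI))(I(KK)(SI(SK))))
  →2  S(KK(KI)(I(KK)(SI(SK))))
  →3  S(K(I(KK)(SI(SK))))
  →4  S(K(KK(SI(SK))))
  →5  S(KK)

Term B:
  start: SI(II)K(SK(IK)(IS(SK)))(K(KI(KI))(IK(KI)(IK(SI))))
  →1  IK(IIK)(SK(IK)(IS(SK)))(K(KI(KI))(IK(KI)(IK(SI))))
  →2  K(IIK)(SK(IK)(IS(SK)))(K(KI(KI))(IK(KI)(IK(SI))))
  →3  IIK(K(KI(KI))(IK(KI)(IK(SI))))
  →4  IK(K(KI(KI))(IK(KI)(IK(SI))))
  →5  K(K(KI(KI))(IK(KI)(IK(SI))))
  →6  K(KI(KI))
  →7  KI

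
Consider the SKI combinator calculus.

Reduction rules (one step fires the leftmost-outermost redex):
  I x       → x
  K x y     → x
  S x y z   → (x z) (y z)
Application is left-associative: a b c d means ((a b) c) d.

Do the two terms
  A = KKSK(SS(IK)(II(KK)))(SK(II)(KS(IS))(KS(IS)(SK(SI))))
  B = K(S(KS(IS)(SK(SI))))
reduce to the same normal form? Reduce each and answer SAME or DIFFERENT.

Term A:
  start: KKSK(SS(IK)(II(KK)))(SK(II)(KS(IS))(KS(IS)(SK(SI))))
  [1] KK(SS(IK)(II(KK)))(SK(II)(KS(IS))(KS(IS)(SK(SI))))
  [2] K(SK(II)(KS(IS))(KS(IS)(SK(SI))))
  [3] K(K(KS(IS))(II(KS(IS)))(KS(IS)(SK(SI))))
  [4] K(KS(IS)(KS(IS)(SK(SI))))
  [5] K(S(KS(IS)(SK(SI))))
  [6] K(S(S(SK(SI))))

Term B:
  start: K(S(KS(IS)(SK(SI))))
  [1] K(S(S(SK(SI))))

Answer: SAME — A ⇓ K(S(S(SK(SI)))), B ⇓ K(S(S(SK(SI))))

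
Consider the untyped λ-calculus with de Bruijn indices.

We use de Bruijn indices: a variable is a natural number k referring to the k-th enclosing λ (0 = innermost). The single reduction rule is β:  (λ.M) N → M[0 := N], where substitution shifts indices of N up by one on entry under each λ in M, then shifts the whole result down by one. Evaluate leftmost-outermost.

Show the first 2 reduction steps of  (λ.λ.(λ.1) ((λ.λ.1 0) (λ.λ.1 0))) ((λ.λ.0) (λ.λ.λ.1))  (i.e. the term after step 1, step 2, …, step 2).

  start: (λ.λ.(λ.1) ((λ.λ.1 0) (λ.λ.1 0))) ((λ.λ.0) (λ.λ.λ.1))
  step 1: λ.(λ.1) ((λ.λ.1 0) (λ.λ.1 0))
  step 2: λ.0

Answer: after 2 steps: λ.0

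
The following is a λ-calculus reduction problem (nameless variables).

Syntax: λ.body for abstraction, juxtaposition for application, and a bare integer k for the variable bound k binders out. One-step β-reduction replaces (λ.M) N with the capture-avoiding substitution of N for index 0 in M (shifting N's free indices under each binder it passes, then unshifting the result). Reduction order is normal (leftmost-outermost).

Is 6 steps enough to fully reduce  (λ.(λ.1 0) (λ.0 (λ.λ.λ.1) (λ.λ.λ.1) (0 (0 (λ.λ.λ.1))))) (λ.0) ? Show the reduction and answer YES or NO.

Answer: YES — reaches normal form λ.0 (λ.λ.λ.1) (λ.λ.λ.1) (0 (0 (λ.λ.λ.1))) in 3 ≤ 6 steps

Working:
  start: (λ.(λ.1 0) (λ.0 (λ.λ.λ.1) (λ.λ.λ.1) (0 (0 (λ.λ.λ.1))))) (λ.0)
  [1] (λ.(λ.0) 0) (λ.0 (λ.λ.λ.1) (λ.λ.λ.1) (0 (0 (λ.λ.λ.1))))
  [2] (λ.0) (λ.0 (λ.λ.λ.1) (λ.λ.λ.1) (0 (0 (λ.λ.λ.1))))
  [3] λ.0 (λ.λ.λ.1) (λ.λ.λ.1) (0 (0 (λ.λ.λ.1)))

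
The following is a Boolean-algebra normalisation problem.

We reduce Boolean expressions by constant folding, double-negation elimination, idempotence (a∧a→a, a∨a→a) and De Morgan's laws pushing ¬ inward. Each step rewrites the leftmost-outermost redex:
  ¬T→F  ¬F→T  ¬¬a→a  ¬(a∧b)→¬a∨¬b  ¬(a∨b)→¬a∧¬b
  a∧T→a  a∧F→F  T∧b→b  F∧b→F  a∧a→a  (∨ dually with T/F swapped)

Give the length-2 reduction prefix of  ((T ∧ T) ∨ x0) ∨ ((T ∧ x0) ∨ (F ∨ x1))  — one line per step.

Answer: after 2 steps: T ∨ ((T ∧ x0) ∨ (F ∨ x1))

Derivation:
  start: ((T ∧ T) ∨ x0) ∨ ((T ∧ x0) ∨ (F ∨ x1))
  step 1: (T ∨ x0) ∨ ((T ∧ x0) ∨ (F ∨ x1))
  step 2: T ∨ ((T ∧ x0) ∨ (F ∨ x1))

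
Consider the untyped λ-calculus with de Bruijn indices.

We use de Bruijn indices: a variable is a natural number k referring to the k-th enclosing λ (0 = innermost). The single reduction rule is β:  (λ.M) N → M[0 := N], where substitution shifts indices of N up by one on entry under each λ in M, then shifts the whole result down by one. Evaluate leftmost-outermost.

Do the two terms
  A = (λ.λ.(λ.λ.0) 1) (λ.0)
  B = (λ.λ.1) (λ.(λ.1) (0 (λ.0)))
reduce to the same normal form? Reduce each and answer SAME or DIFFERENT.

Term A:
  start: (λ.λ.(λ.λ.0) 1) (λ.0)
  [1] λ.(λ.λ.0) (λ.0)
  [2] λ.λ.0

Term B:
  start: (λ.λ.1) (λ.(λ.1) (0 (λ.0)))
  [1] λ.λ.(λ.1) (0 (λ.0))
  [2] λ.λ.0

Answer: SAME — A ⇓ λ.λ.0, B ⇓ λ.λ.0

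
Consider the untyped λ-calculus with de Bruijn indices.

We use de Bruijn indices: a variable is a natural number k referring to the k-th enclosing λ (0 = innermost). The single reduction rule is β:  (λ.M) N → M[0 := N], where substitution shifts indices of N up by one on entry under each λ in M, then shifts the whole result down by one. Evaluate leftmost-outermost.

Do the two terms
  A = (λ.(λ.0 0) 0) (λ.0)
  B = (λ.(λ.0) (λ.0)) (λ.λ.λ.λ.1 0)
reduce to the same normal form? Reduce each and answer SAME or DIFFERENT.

Answer: SAME — A ⇓ λ.0, B ⇓ λ.0

Derivation:
Term A:
  start: (λ.(λ.0 0) 0) (λ.0)
  [1] (λ.0 0) (λ.0)
  [2] (λ.0) (λ.0)
  [3] λ.0

Term B:
  start: (λ.(λ.0) (λ.0)) (λ.λ.λ.λ.1 0)
  [1] (λ.0) (λ.0)
  [2] λ.0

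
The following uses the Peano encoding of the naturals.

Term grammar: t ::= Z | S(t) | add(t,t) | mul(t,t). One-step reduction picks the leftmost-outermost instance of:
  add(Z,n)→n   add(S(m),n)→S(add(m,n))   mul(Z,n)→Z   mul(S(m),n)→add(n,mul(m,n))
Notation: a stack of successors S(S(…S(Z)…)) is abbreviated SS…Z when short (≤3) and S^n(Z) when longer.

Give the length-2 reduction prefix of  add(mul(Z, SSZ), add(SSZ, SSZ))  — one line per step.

Answer: after 2 steps: add(SSZ, SSZ)

Reduction:
  start: add(mul(Z, SSZ), add(SSZ, SSZ))
  step 1: add(Z, add(SSZ, SSZ))
  step 2: add(SSZ, SSZ)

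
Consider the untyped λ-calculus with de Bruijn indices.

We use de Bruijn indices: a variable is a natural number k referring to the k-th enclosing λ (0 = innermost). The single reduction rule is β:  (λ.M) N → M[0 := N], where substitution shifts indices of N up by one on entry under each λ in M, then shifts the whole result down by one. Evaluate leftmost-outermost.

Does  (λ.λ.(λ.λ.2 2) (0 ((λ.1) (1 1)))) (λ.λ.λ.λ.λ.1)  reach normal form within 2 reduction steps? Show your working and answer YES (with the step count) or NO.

  start: (λ.λ.(λ.λ.2 2) (0 ((λ.1) (1 1)))) (λ.λ.λ.λ.λ.1)
  [1] λ.(λ.λ.2 2) (0 ((λ.1) ((λ.λ.λ.λ.λ.1) (λ.λ.λ.λ.λ.1))))
  [2] λ.λ.1 1

Answer: YES — reaches normal form λ.λ.1 1 in 2 ≤ 2 steps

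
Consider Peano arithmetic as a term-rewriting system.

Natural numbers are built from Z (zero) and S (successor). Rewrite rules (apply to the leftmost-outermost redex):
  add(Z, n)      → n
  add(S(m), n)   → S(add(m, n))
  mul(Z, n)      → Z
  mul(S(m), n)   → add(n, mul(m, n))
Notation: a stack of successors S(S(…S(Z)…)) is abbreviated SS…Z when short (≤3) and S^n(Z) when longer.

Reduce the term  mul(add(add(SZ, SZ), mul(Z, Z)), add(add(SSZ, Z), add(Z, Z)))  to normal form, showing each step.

  start: mul(add(add(SZ, SZ), mul(Z, Z)), add(add(SSZ, Z), add(Z, Z)))
  [1] mul(add(S(add(Z, SZ)), mul(Z, Z)), add(add(SSZ, Z), add(Z, Z)))
  [2] mul(S(add(add(Z, SZ), mul(Z, Z))), add(add(SSZ, Z), add(Z, Z)))
  [3] add(add(add(SSZ, Z), add(Z, Z)), mul(add(add(Z, SZ), mul(Z, Z)), add(add(SSZ, Z), add(Z, Z))))
  [4] add(add(S(add(SZ, Z)), add(Z, Z)), mul(add(add(Z, SZ), mul(Z, Z)), add(add(SSZ, Z), add(Z, Z))))
  [5] add(S(add(add(SZ, Z), add(Z, Z))), mul(add(add(Z, SZ), mul(Z, Z)), add(add(SSZ, Z), add(Z, Z))))
  [6] S(add(add(add(SZ, Z), add(Z, Z)), mul(add(add(Z, SZ), mul(Z, Z)), add(add(SSZ, Z), add(Z, Z)))))
  [7] S(add(add(S(add(Z, Z)), add(Z, Z)), mul(add(add(Z, SZ), mul(Z, Z)), add(add(SSZ, Z), add(Z, Z)))))
  [8] S(add(S(add(add(Z, Z), add(Z, Z))), mul(add(add(Z, SZ), mul(Z, Z)), add(add(SSZ, Z), add(Z, Z)))))
  [9] S(S(add(add(add(Z, Z), add(Z, Z)), mul(add(add(Z, SZ), mul(Z, Z)), add(add(SSZ, Z), add(Z, Z))))))
  [10] S(S(add(add(Z, add(Z, Z)), mul(add(add(Z, SZ), mul(Z, Z)), add(add(SSZ, Z), add(Z, Z))))))
  [11] S(S(add(add(Z, Z), mul(add(add(Z, SZ), mul(Z, Z)), add(add(SSZ, Z), add(Z, Z))))))
  [12] S(S(add(Z, mul(add(add(Z, SZ), mul(Z, Z)), add(add(SSZ, Z), add(Z, Z))))))
  [13] S(S(mul(add(add(Z, SZ), mul(Z, Z)), add(add(SSZ, Z), add(Z, Z)))))
  [14] S(S(mul(add(SZ, mul(Z, Z)), add(add(SSZ, Z), add(Z, Z)))))
  [15] S(S(mul(S(add(Z, mul(Z, Z))), add(add(SSZ, Z), add(Z, Z)))))
  [16] S(S(add(add(add(SSZ, Z), add(Z, Z)), mul(add(Z, mul(Z, Z)), add(add(SSZ, Z), add(Z, Z))))))
  [17] S(S(add(add(S(add(SZ, Z)), add(Z, Z)), mul(add(Z, mul(Z, Z)), add(add(SSZ, Z), add(Z, Z))))))
  [18] S(S(add(S(add(add(SZ, Z), add(Z, Z))), mul(add(Z, mul(Z, Z)), add(add(SSZ, Z), add(Z, Z))))))
  [19] S(S(S(add(add(add(SZ, Z), add(Z, Z)), mul(add(Z, mul(Z, Z)), add(add(SSZ, Z), add(Z, Z)))))))
  [20] S(S(S(add(add(S(add(Z, Z)), add(Z, Z)), mul(add(Z, mul(Z, Z)), add(add(SSZ, Z), add(Z, Z)))))))
  [21] S(S(S(add(S(add(add(Z, Z), add(Z, Z))), mul(add(Z, mul(Z, Z)), add(add(SSZ, Z), add(Z, Z)))))))
  [22] S(S(S(S(add(add(add(Z, Z), add(Z, Z)), mul(add(Z, mul(Z, Z)), add(add(SSZ, Z), add(Z, Z))))))))
  [23] S(S(S(S(add(add(Z, add(Z, Z)), mul(add(Z, mul(Z, Z)), add(add(SSZ, Z), add(Z, Z))))))))
  [24] S(S(S(S(add(add(Z, Z), mul(add(Z, mul(Z, Z)), add(add(SSZ, Z), add(Z, Z))))))))
  [25] S(S(S(S(add(Z, mul(add(Z, mul(Z, Z)), add(add(SSZ, Z), add(Z, Z))))))))
  [26] S(S(S(S(mul(add(Z, mul(Z, Z)), add(add(SSZ, Z), add(Z, Z)))))))
  [27] S(S(S(S(mul(mul(Z, Z), add(add(SSZ, Z), add(Z, Z)))))))
  [28] S(S(S(S(mul(Z, add(add(SSZ, Z), add(Z, Z)))))))
  [29] S^4(Z)

Answer: normal form = S^4(Z)  (in 29 steps)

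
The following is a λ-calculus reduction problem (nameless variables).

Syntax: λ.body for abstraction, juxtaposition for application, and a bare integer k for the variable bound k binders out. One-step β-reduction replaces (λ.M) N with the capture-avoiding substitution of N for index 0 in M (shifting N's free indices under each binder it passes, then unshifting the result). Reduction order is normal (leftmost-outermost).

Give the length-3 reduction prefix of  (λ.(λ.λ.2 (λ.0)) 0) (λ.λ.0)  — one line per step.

Answer: after 3 steps: λ.λ.0

Derivation:
  start: (λ.(λ.λ.2 (λ.0)) 0) (λ.λ.0)
  step 1: (λ.λ.(λ.λ.0) (λ.0)) (λ.λ.0)
  step 2: λ.(λ.λ.0) (λ.0)
  step 3: λ.λ.0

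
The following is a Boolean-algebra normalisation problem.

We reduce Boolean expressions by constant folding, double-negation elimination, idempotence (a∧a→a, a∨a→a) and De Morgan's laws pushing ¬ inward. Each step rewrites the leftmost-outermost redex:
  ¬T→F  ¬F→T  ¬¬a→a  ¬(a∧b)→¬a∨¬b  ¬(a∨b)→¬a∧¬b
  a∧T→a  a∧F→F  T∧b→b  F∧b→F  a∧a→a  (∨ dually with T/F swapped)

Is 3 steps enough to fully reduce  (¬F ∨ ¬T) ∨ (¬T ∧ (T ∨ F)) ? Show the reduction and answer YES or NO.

  start: (¬F ∨ ¬T) ∨ (¬T ∧ (T ∨ F))
  [1] (T ∨ ¬T) ∨ (¬T ∧ (T ∨ F))
  [2] T ∨ (¬T ∧ (T ∨ F))
  [3] T

Answer: YES — reaches normal form T in 3 ≤ 3 steps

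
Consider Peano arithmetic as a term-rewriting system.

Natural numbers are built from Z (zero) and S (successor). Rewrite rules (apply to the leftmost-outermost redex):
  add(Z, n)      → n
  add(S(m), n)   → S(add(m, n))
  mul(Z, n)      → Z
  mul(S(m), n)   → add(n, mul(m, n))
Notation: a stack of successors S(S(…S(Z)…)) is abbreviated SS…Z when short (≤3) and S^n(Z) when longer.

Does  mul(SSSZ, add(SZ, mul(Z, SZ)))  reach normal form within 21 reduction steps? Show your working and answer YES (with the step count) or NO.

  start: mul(SSSZ, add(SZ, mul(Z, SZ)))
  step 1: add(add(SZ, mul(Z, SZ)), mul(SSZ, add(SZ, mul(Z, SZ))))
  step 2: add(S(add(Z, mul(Z, SZ))), mul(SSZ, add(SZ, mul(Z, SZ))))
  step 3: S(add(add(Z, mul(Z, SZ)), mul(SSZ, add(SZ, mul(Z, SZ)))))
  step 4: S(add(mul(Z, SZ), mul(SSZ, add(SZ, mul(Z, SZ)))))
  step 5: S(add(Z, mul(SSZ, add(SZ, mul(Z, SZ)))))
  step 6: S(mul(SSZ, add(SZ, mul(Z, SZ))))
  step 7: S(add(add(SZ, mul(Z, SZ)), mul(SZ, add(SZ, mul(Z, SZ)))))
  step 8: S(add(S(add(Z, mul(Z, SZ))), mul(SZ, add(SZ, mul(Z, SZ)))))
  step 9: S(S(add(add(Z, mul(Z, SZ)), mul(SZ, add(SZ, mul(Z, SZ))))))
  step 10: S(S(add(mul(Z, SZ), mul(SZ, add(SZ, mul(Z, SZ))))))
  step 11: S(S(add(Z, mul(SZ, add(SZ, mul(Z, SZ))))))
  step 12: S(S(mul(SZ, add(SZ, mul(Z, SZ)))))
  step 13: S(S(add(add(SZ, mul(Z, SZ)), mul(Z, add(SZ, mul(Z, SZ))))))
  step 14: S(S(add(S(add(Z, mul(Z, SZ))), mul(Z, add(SZ, mul(Z, SZ))))))
  step 15: S(S(S(add(add(Z, mul(Z, SZ)), mul(Z, add(SZ, mul(Z, SZ)))))))
  step 16: S(S(S(add(mul(Z, SZ), mul(Z, add(SZ, mul(Z, SZ)))))))
  step 17: S(S(S(add(Z, mul(Z, add(SZ, mul(Z, SZ)))))))
  step 18: S(S(S(mul(Z, add(SZ, mul(Z, SZ))))))
  step 19: SSSZ

Answer: YES — reaches normal form SSSZ in 19 ≤ 21 steps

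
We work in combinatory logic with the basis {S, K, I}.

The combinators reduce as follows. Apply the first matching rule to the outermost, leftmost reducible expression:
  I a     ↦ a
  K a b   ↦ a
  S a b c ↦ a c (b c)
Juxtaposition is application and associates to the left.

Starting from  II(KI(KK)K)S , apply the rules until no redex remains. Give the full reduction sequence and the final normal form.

Answer: normal form = KS  (in 4 steps)

Derivation:
  start: II(KI(KK)K)S
  step 1: I(KI(KK)K)S
  step 2: KI(KK)KS
  step 3: IKS
  step 4: KS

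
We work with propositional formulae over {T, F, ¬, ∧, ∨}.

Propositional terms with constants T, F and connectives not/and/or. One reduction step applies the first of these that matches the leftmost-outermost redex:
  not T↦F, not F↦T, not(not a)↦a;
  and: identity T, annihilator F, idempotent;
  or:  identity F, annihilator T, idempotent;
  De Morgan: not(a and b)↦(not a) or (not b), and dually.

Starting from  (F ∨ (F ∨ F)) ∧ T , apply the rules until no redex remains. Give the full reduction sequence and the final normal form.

  start: (F ∨ (F ∨ F)) ∧ T
  →1  F ∨ (F ∨ F)
  →2  F ∨ F
  →3  F

Answer: normal form = F  (in 3 steps)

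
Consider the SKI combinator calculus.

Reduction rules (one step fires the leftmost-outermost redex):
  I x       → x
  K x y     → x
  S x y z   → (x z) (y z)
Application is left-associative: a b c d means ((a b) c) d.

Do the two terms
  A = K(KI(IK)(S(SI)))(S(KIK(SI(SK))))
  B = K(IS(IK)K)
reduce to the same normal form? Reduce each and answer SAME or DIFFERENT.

Answer: DIFFERENT — A ⇓ S(SI), B ⇓ K(SKK)

Reduction:
Term A:
  start: K(KI(IK)(S(SI)))(S(KIK(SI(SK))))
  [1] KI(IK)(S(SI))
  [2] I(S(SI))
  [3] S(SI)

Term B:
  start: K(IS(IK)K)
  [1] K(S(IK)K)
  [2] K(SKK)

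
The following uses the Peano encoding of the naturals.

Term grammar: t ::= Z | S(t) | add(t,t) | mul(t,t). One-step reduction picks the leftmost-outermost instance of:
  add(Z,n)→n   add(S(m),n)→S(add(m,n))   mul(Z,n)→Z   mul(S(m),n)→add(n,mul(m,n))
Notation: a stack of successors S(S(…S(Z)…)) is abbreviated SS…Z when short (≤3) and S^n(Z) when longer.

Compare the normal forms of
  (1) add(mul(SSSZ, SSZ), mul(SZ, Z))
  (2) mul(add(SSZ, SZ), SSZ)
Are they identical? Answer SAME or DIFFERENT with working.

Term A:
  start: add(mul(SSSZ, SSZ), mul(SZ, Z))
  step 1: add(add(SSZ, mul(SSZ, SSZ)), mul(SZ, Z))
  step 2: add(S(add(SZ, mul(SSZ, SSZ))), mul(SZ, Z))
  step 3: S(add(add(SZ, mul(SSZ, SSZ)), mul(SZ, Z)))
  step 4: S(add(S(add(Z, mul(SSZ, SSZ))), mul(SZ, Z)))
  step 5: S(S(add(add(Z, mul(SSZ, SSZ)), mul(SZ, Z))))
  step 6: S(S(add(mul(SSZ, SSZ), mul(SZ, Z))))
  step 7: S(S(add(add(SSZ, mul(SZ, SSZ)), mul(SZ, Z))))
  step 8: S(S(add(S(add(SZ, mul(SZ, SSZ))), mul(SZ, Z))))
  step 9: S(S(S(add(add(SZ, mul(SZ, SSZ)), mul(SZ, Z)))))
  step 10: S(S(S(add(S(add(Z, mul(SZ, SSZ))), mul(SZ, Z)))))
  step 11: S(S(S(S(add(add(Z, mul(SZ, SSZ)), mul(SZ, Z))))))
  step 12: S(S(S(S(add(mul(SZ, SSZ), mul(SZ, Z))))))
  step 13: S(S(S(S(add(add(SSZ, mul(Z, SSZ)), mul(SZ, Z))))))
  step 14: S(S(S(S(add(S(add(SZ, mul(Z, SSZ))), mul(SZ, Z))))))
  step 15: S(S(S(S(S(add(add(SZ, mul(Z, SSZ)), mul(SZ, Z)))))))
  step 16: S(S(S(S(S(add(S(add(Z, mul(Z, SSZ))), mul(SZ, Z)))))))
  step 17: S(S(S(S(S(S(add(add(Z, mul(Z, SSZ)), mul(SZ, Z))))))))
  step 18: S(S(S(S(S(S(add(mul(Z, SSZ), mul(SZ, Z))))))))
  step 19: S(S(S(S(S(S(add(Z, mul(SZ, Z))))))))
  step 20: S(S(S(S(S(S(mul(SZ, Z)))))))
  step 21: S(S(S(S(S(S(add(Z, mul(Z, Z))))))))
  step 22: S(S(S(S(S(S(mul(Z, Z)))))))
  step 23: S^6(Z)

Term B:
  start: mul(add(SSZ, SZ), SSZ)
  step 1: mul(S(add(SZ, SZ)), SSZ)
  step 2: add(SSZ, mul(add(SZ, SZ), SSZ))
  step 3: S(add(SZ, mul(add(SZ, SZ), SSZ)))
  step 4: S(S(add(Z, mul(add(SZ, SZ), SSZ))))
  step 5: S(S(mul(add(SZ, SZ), SSZ)))
  step 6: S(S(mul(S(add(Z, SZ)), SSZ)))
  step 7: S(S(add(SSZ, mul(add(Z, SZ), SSZ))))
  step 8: S(S(S(add(SZ, mul(add(Z, SZ), SSZ)))))
  step 9: S(S(S(S(add(Z, mul(add(Z, SZ), SSZ))))))
  step 10: S(S(S(S(mul(add(Z, SZ), SSZ)))))
  step 11: S(S(S(S(mul(SZ, SSZ)))))
  step 12: S(S(S(S(add(SSZ, mul(Z, SSZ))))))
  step 13: S(S(S(S(S(add(SZ, mul(Z, SSZ)))))))
  step 14: S(S(S(S(S(S(add(Z, mul(Z, SSZ))))))))
  step 15: S(S(S(S(S(S(mul(Z, SSZ)))))))
  step 16: S^6(Z)

Answer: SAME — A ⇓ S^6(Z), B ⇓ S^6(Z)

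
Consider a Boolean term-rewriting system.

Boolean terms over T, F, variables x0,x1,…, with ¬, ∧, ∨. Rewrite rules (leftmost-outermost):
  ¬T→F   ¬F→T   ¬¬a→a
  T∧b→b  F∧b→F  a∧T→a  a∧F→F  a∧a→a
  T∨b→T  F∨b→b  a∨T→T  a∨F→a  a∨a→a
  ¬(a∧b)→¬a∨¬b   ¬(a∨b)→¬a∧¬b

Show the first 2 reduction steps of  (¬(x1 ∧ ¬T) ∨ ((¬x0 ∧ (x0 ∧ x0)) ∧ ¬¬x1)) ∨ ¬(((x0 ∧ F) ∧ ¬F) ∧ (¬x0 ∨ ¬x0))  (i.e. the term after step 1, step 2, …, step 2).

Answer: after 2 steps: ((¬x1 ∨ T) ∨ ((¬x0 ∧ (x0 ∧ x0)) ∧ ¬¬x1)) ∨ ¬(((x0 ∧ F) ∧ ¬F) ∧ (¬x0 ∨ ¬x0))

Reduction:
  start: (¬(x1 ∧ ¬T) ∨ ((¬x0 ∧ (x0 ∧ x0)) ∧ ¬¬x1)) ∨ ¬(((x0 ∧ F) ∧ ¬F) ∧ (¬x0 ∨ ¬x0))
  [1] ((¬x1 ∨ ¬¬T) ∨ ((¬x0 ∧ (x0 ∧ x0)) ∧ ¬¬x1)) ∨ ¬(((x0 ∧ F) ∧ ¬F) ∧ (¬x0 ∨ ¬x0))
  [2] ((¬x1 ∨ T) ∨ ((¬x0 ∧ (x0 ∧ x0)) ∧ ¬¬x1)) ∨ ¬(((x0 ∧ F) ∧ ¬F) ∧ (¬x0 ∨ ¬x0))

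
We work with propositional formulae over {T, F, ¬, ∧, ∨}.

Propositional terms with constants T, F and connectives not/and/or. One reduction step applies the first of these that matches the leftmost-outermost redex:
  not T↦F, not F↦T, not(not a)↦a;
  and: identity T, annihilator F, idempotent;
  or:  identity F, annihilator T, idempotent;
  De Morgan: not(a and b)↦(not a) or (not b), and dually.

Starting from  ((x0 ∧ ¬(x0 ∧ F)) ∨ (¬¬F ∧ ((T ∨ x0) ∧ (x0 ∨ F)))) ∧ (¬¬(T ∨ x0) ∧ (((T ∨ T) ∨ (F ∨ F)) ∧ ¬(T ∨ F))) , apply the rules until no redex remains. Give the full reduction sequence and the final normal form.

  start: ((x0 ∧ ¬(x0 ∧ F)) ∨ (¬¬F ∧ ((T ∨ x0) ∧ (x0 ∨ F)))) ∧ (¬¬(T ∨ x0) ∧ (((T ∨ T) ∨ (F ∨ F)) ∧ ¬(T ∨ F)))
  step 1: ((x0 ∧ (¬x0 ∨ ¬F)) ∨ (¬¬F ∧ ((T ∨ x0) ∧ (x0 ∨ F)))) ∧ (¬¬(T ∨ x0) ∧ (((T ∨ T) ∨ (F ∨ F)) ∧ ¬(T ∨ F)))
  step 2: ((x0 ∧ (¬x0 ∨ T)) ∨ (¬¬F ∧ ((T ∨ x0) ∧ (x0 ∨ F)))) ∧ (¬¬(T ∨ x0) ∧ (((T ∨ T) ∨ (F ∨ F)) ∧ ¬(T ∨ F)))
  step 3: ((x0 ∧ T) ∨ (¬¬F ∧ ((T ∨ x0) ∧ (x0 ∨ F)))) ∧ (¬¬(T ∨ x0) ∧ (((T ∨ T) ∨ (F ∨ F)) ∧ ¬(T ∨ F)))
  step 4: (x0 ∨ (¬¬F ∧ ((T ∨ x0) ∧ (x0 ∨ F)))) ∧ (¬¬(T ∨ x0) ∧ (((T ∨ T) ∨ (F ∨ F)) ∧ ¬(T ∨ F)))
  step 5: (x0 ∨ (F ∧ ((T ∨ x0) ∧ (x0 ∨ F)))) ∧ (¬¬(T ∨ x0) ∧ (((T ∨ T) ∨ (F ∨ F)) ∧ ¬(T ∨ F)))
  step 6: (x0 ∨ F) ∧ (¬¬(T ∨ x0) ∧ (((T ∨ T) ∨ (F ∨ F)) ∧ ¬(T ∨ F)))
  step 7: x0 ∧ (¬¬(T ∨ x0) ∧ (((T ∨ T) ∨ (F ∨ F)) ∧ ¬(T ∨ F)))
  step 8: x0 ∧ ((T ∨ x0) ∧ (((T ∨ T) ∨ (F ∨ F)) ∧ ¬(T ∨ F)))
  step 9: x0 ∧ (T ∧ (((T ∨ T) ∨ (F ∨ F)) ∧ ¬(T ∨ F)))
  step 10: x0 ∧ (((T ∨ T) ∨ (F ∨ F)) ∧ ¬(T ∨ F))
  step 11: x0 ∧ ((T ∨ (F ∨ F)) ∧ ¬(T ∨ F))
  step 12: x0 ∧ (T ∧ ¬(T ∨ F))
  step 13: x0 ∧ ¬(T ∨ F)
  step 14: x0 ∧ (¬T ∧ ¬F)
  step 15: x0 ∧ (F ∧ ¬F)
  step 16: x0 ∧ F
  step 17: F

Answer: normal form = F  (in 17 steps)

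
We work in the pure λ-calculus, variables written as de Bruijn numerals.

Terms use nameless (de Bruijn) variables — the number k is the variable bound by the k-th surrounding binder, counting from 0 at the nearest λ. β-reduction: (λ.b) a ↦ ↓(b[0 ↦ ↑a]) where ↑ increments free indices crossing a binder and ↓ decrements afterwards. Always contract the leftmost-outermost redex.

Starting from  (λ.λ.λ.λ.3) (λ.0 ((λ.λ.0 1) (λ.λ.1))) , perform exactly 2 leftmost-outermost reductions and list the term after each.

  start: (λ.λ.λ.λ.3) (λ.0 ((λ.λ.0 1) (λ.λ.1)))
  →1  λ.λ.λ.λ.0 ((λ.λ.0 1) (λ.λ.1))
  →2  λ.λ.λ.λ.0 (λ.0 (λ.λ.1))

Answer: after 2 steps: λ.λ.λ.λ.0 (λ.0 (λ.λ.1))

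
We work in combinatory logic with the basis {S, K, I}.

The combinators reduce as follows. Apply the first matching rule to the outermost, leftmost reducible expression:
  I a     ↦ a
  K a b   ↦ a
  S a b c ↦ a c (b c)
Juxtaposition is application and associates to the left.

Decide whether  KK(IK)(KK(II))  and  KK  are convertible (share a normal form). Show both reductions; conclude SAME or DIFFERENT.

Answer: SAME — A ⇓ KK, B ⇓ KK

Working:
Term A:
  start: KK(IK)(KK(II))
  [1] K(KK(II))
  [2] KK

Term B:
  start: KK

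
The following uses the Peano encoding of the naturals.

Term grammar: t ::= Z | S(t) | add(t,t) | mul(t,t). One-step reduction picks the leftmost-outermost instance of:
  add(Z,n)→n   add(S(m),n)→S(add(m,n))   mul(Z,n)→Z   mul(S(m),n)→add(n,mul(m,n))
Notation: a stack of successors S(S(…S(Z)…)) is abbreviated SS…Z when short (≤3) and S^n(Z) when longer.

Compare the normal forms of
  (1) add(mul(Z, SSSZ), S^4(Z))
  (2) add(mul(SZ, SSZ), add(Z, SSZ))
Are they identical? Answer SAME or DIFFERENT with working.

Term A:
  start: add(mul(Z, SSSZ), S^4(Z))
  [1] add(Z, S^4(Z))
  [2] S^4(Z)

Term B:
  start: add(mul(SZ, SSZ), add(Z, SSZ))
  [1] add(add(SSZ, mul(Z, SSZ)), add(Z, SSZ))
  [2] add(S(add(SZ, mul(Z, SSZ))), add(Z, SSZ))
  [3] S(add(add(SZ, mul(Z, SSZ)), add(Z, SSZ)))
  [4] S(add(S(add(Z, mul(Z, SSZ))), add(Z, SSZ)))
  [5] S(S(add(add(Z, mul(Z, SSZ)), add(Z, SSZ))))
  [6] S(S(add(mul(Z, SSZ), add(Z, SSZ))))
  [7] S(S(add(Z, add(Z, SSZ))))
  [8] S(S(add(Z, SSZ)))
  [9] S^4(Z)

Answer: SAME — A ⇓ S^4(Z), B ⇓ S^4(Z)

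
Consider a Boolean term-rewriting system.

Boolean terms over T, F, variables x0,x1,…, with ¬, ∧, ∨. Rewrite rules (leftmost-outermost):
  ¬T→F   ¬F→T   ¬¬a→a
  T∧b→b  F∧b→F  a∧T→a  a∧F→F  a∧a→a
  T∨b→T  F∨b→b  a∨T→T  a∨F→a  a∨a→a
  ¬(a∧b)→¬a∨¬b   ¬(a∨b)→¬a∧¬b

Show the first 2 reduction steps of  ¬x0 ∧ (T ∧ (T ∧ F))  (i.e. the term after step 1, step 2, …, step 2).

Answer: after 2 steps: ¬x0 ∧ F

Derivation:
  start: ¬x0 ∧ (T ∧ (T ∧ F))
  [1] ¬x0 ∧ (T ∧ F)
  [2] ¬x0 ∧ F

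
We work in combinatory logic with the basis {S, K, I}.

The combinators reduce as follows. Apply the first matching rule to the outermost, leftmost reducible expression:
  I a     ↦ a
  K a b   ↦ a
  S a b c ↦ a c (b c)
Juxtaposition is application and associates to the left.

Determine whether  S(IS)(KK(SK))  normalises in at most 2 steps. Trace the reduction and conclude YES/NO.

  start: S(IS)(KK(SK))
  →1  SS(KK(SK))
  →2  SSK

Answer: YES — reaches normal form SSK in 2 ≤ 2 steps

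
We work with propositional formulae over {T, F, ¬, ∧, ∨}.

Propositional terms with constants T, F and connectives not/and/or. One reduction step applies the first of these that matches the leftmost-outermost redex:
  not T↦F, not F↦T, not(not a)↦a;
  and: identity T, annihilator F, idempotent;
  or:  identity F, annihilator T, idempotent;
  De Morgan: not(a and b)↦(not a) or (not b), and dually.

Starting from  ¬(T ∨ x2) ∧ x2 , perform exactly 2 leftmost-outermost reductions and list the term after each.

Answer: after 2 steps: (F ∧ ¬x2) ∧ x2

Reduction:
  start: ¬(T ∨ x2) ∧ x2
  step 1: (¬T ∧ ¬x2) ∧ x2
  step 2: (F ∧ ¬x2) ∧ x2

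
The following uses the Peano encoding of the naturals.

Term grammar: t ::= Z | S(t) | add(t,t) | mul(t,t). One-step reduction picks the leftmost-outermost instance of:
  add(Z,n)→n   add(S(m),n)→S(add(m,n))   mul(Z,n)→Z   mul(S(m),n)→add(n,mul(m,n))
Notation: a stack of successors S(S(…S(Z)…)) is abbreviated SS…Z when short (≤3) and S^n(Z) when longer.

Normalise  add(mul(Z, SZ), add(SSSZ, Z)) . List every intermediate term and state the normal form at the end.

Answer: normal form = SSSZ  (in 6 steps)

Working:
  start: add(mul(Z, SZ), add(SSSZ, Z))
  →1  add(Z, add(SSSZ, Z))
  →2  add(SSSZ, Z)
  →3  S(add(SSZ, Z))
  →4  S(S(add(SZ, Z)))
  →5  S(S(S(add(Z, Z))))
  →6  SSSZ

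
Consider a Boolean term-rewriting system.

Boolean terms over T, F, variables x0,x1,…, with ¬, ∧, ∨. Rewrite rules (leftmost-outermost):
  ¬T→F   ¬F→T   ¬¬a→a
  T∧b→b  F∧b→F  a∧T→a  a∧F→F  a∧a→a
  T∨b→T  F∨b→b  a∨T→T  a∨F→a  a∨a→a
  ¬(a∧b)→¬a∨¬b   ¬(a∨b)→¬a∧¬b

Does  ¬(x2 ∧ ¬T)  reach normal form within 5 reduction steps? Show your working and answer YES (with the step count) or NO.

  start: ¬(x2 ∧ ¬T)
  [1] ¬x2 ∨ ¬¬T
  [2] ¬x2 ∨ T
  [3] T

Answer: YES — reaches normal form T in 3 ≤ 5 steps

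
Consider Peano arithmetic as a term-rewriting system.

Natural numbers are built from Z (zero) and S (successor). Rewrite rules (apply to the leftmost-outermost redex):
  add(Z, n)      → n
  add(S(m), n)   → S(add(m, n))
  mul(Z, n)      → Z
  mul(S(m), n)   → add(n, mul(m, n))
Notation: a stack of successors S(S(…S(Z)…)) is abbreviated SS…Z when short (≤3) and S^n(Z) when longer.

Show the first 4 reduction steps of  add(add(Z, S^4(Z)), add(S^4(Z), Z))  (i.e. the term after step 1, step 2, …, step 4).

Answer: after 4 steps: S(S(S(add(SZ, add(S^4(Z), Z)))))

Derivation:
  start: add(add(Z, S^4(Z)), add(S^4(Z), Z))
  step 1: add(S^4(Z), add(S^4(Z), Z))
  step 2: S(add(SSSZ, add(S^4(Z), Z)))
  step 3: S(S(add(SSZ, add(S^4(Z), Z))))
  step 4: S(S(S(add(SZ, add(S^4(Z), Z)))))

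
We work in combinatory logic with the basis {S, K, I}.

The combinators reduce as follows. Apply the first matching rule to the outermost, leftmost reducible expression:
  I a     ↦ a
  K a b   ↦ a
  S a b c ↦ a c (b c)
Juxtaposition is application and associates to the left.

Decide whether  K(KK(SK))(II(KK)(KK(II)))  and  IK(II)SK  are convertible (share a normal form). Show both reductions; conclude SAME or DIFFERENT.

Answer: SAME — A ⇓ K, B ⇓ K

Working:
Term A:
  start: K(KK(SK))(II(KK)(KK(II)))
  [1] KK(SK)
  [2] K

Term B:
  start: IK(II)SK
  [1] K(II)SK
  [2] IIK
  [3] IK
  [4] K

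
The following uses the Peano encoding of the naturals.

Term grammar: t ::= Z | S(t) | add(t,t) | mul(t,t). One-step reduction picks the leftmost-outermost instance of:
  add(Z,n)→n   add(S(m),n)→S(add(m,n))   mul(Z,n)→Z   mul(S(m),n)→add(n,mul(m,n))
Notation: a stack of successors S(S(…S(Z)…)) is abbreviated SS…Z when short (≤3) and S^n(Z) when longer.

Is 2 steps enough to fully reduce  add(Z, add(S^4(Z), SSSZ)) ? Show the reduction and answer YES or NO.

  start: add(Z, add(S^4(Z), SSSZ))
  step 1: add(S^4(Z), SSSZ)
  step 2: S(add(SSSZ, SSSZ))

Answer: NO — after 2 steps the term is S(add(SSSZ, SSSZ)), not yet normal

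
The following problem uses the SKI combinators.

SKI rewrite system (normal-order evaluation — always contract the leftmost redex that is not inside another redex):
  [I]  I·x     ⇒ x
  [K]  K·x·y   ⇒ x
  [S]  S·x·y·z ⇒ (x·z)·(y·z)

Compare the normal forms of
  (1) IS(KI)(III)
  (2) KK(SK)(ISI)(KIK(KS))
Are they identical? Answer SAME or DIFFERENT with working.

Term A:
  start: IS(KI)(III)
  →1  S(KI)(III)
  →2  S(KI)(II)
  →3  S(KI)I

Term B:
  start: KK(SK)(ISI)(KIK(KS))
  →1  K(ISI)(KIK(KS))
  →2  ISI
  →3  SI

Answer: DIFFERENT — A ⇓ S(KI)I, B ⇓ SI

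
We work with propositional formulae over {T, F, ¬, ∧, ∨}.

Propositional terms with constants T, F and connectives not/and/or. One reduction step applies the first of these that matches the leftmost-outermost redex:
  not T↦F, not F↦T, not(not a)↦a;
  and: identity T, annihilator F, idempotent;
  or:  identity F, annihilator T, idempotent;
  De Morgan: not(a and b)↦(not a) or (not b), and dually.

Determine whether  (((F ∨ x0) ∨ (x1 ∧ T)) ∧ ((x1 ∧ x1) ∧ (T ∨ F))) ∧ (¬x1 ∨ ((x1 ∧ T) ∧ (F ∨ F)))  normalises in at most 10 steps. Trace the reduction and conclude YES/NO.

Answer: YES — reaches normal form ((x0 ∨ x1) ∧ x1) ∧ ¬x1 in 9 ≤ 10 steps

Reduction:
  start: (((F ∨ x0) ∨ (x1 ∧ T)) ∧ ((x1 ∧ x1) ∧ (T ∨ F))) ∧ (¬x1 ∨ ((x1 ∧ T) ∧ (F ∨ F)))
  step 1: ((x0 ∨ (x1 ∧ T)) ∧ ((x1 ∧ x1) ∧ (T ∨ F))) ∧ (¬x1 ∨ ((x1 ∧ T) ∧ (F ∨ F)))
  step 2: ((x0 ∨ x1) ∧ ((x1 ∧ x1) ∧ (T ∨ F))) ∧ (¬x1 ∨ ((x1 ∧ T) ∧ (F ∨ F)))
  step 3: ((x0 ∨ x1) ∧ (x1 ∧ (T ∨ F))) ∧ (¬x1 ∨ ((x1 ∧ T) ∧ (F ∨ F)))
  step 4: ((x0 ∨ x1) ∧ (x1 ∧ T)) ∧ (¬x1 ∨ ((x1 ∧ T) ∧ (F ∨ F)))
  step 5: ((x0 ∨ x1) ∧ x1) ∧ (¬x1 ∨ ((x1 ∧ T) ∧ (F ∨ F)))
  step 6: ((x0 ∨ x1) ∧ x1) ∧ (¬x1 ∨ (x1 ∧ (F ∨ F)))
  step 7: ((x0 ∨ x1) ∧ x1) ∧ (¬x1 ∨ (x1 ∧ F))
  step 8: ((x0 ∨ x1) ∧ x1) ∧ (¬x1 ∨ F)
  step 9: ((x0 ∨ x1) ∧ x1) ∧ ¬x1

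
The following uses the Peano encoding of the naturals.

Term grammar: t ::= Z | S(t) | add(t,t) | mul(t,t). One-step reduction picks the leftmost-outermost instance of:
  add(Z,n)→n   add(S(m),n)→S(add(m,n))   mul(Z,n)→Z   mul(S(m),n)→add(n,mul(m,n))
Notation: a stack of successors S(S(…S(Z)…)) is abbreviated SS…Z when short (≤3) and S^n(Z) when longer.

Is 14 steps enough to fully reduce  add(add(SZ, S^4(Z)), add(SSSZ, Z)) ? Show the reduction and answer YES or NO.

  start: add(add(SZ, S^4(Z)), add(SSSZ, Z))
  [1] add(S(add(Z, S^4(Z))), add(SSSZ, Z))
  [2] S(add(add(Z, S^4(Z)), add(SSSZ, Z)))
  [3] S(add(S^4(Z), add(SSSZ, Z)))
  [4] S(S(add(SSSZ, add(SSSZ, Z))))
  [5] S(S(S(add(SSZ, add(SSSZ, Z)))))
  [6] S(S(S(S(add(SZ, add(SSSZ, Z))))))
  [7] S(S(S(S(S(add(Z, add(SSSZ, Z)))))))
  [8] S(S(S(S(S(add(SSSZ, Z))))))
  [9] S(S(S(S(S(S(add(SSZ, Z)))))))
  [10] S(S(S(S(S(S(S(add(SZ, Z))))))))
  [11] S(S(S(S(S(S(S(S(add(Z, Z)))))))))
  [12] S^8(Z)

Answer: YES — reaches normal form S^8(Z) in 12 ≤ 14 steps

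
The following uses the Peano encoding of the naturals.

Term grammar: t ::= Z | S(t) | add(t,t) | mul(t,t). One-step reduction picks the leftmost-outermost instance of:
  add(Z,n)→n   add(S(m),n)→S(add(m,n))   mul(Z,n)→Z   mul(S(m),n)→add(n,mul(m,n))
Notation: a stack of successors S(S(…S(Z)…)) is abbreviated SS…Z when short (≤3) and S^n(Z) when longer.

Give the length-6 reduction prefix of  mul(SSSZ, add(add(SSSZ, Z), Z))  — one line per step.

Answer: after 6 steps: S(add(S(add(add(SZ, Z), Z)), mul(SSZ, add(add(SSSZ, Z), Z))))

Reduction:
  start: mul(SSSZ, add(add(SSSZ, Z), Z))
  →1  add(add(add(SSSZ, Z), Z), mul(SSZ, add(add(SSSZ, Z), Z)))
  →2  add(add(S(add(SSZ, Z)), Z), mul(SSZ, add(add(SSSZ, Z), Z)))
  →3  add(S(add(add(SSZ, Z), Z)), mul(SSZ, add(add(SSSZ, Z), Z)))
  →4  S(add(add(add(SSZ, Z), Z), mul(SSZ, add(add(SSSZ, Z), Z))))
  →5  S(add(add(S(add(SZ, Z)), Z), mul(SSZ, add(add(SSSZ, Z), Z))))
  →6  S(add(S(add(add(SZ, Z), Z)), mul(SSZ, add(add(SSSZ, Z), Z))))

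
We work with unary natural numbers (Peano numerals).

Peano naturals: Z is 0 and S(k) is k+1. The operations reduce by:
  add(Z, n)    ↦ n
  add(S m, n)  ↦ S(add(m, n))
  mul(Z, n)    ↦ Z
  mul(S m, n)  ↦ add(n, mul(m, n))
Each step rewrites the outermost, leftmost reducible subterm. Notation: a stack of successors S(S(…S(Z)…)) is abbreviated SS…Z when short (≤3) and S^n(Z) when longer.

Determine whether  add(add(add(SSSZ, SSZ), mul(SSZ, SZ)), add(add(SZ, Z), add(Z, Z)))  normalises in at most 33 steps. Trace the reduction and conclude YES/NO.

Answer: YES — reaches normal form S^8(Z) in 30 ≤ 33 steps

Reduction:
  start: add(add(add(SSSZ, SSZ), mul(SSZ, SZ)), add(add(SZ, Z), add(Z, Z)))
  →1  add(add(S(add(SSZ, SSZ)), mul(SSZ, SZ)), add(add(SZ, Z), add(Z, Z)))
  →2  add(S(add(add(SSZ, SSZ), mul(SSZ, SZ))), add(add(SZ, Z), add(Z, Z)))
  →3  S(add(add(add(SSZ, SSZ), mul(SSZ, SZ)), add(add(SZ, Z), add(Z, Z))))
  →4  S(add(add(S(add(SZ, SSZ)), mul(SSZ, SZ)), add(add(SZ, Z), add(Z, Z))))
  →5  S(add(S(add(add(SZ, SSZ), mul(SSZ, SZ))), add(add(SZ, Z), add(Z, Z))))
  →6  S(S(add(add(add(SZ, SSZ), mul(SSZ, SZ)), add(add(SZ, Z), add(Z, Z)))))
  →7  S(S(add(add(S(add(Z, SSZ)), mul(SSZ, SZ)), add(add(SZ, Z), add(Z, Z)))))
  →8  S(S(add(S(add(add(Z, SSZ), mul(SSZ, SZ))), add(add(SZ, Z), add(Z, Z)))))
  →9  S(S(S(add(add(add(Z, SSZ), mul(SSZ, SZ)), add(add(SZ, Z), add(Z, Z))))))
  →10  S(S(S(add(add(SSZ, mul(SSZ, SZ)), add(add(SZ, Z), add(Z, Z))))))
  →11  S(S(S(add(S(add(SZ, mul(SSZ, SZ))), add(add(SZ, Z), add(Z, Z))))))
  →12  S(S(S(S(add(add(SZ, mul(SSZ, SZ)), add(add(SZ, Z), add(Z, Z)))))))
  →13  S(S(S(S(add(S(add(Z, mul(SSZ, SZ))), add(add(SZ, Z), add(Z, Z)))))))
  →14  S(S(S(S(S(add(add(Z, mul(SSZ, SZ)), add(add(SZ, Z), add(Z, Z))))))))
  →15  S(S(S(S(S(add(mul(SSZ, SZ), add(add(SZ, Z), add(Z, Z))))))))
  →16  S(S(S(S(S(add(add(SZ, mul(SZ, SZ)), add(add(SZ, Z), add(Z, Z))))))))
  →17  S(S(S(S(S(add(S(add(Z, mul(SZ, SZ))), add(add(SZ, Z), add(Z, Z))))))))
  →18  S(S(S(S(S(S(add(add(Z, mul(SZ, SZ)), add(add(SZ, Z), add(Z, Z)))))))))
  →19  S(S(S(S(S(S(add(mul(SZ, SZ), add(add(SZ, Z), add(Z, Z)))))))))
  →20  S(S(S(S(S(S(add(add(SZ, mul(Z, SZ)), add(add(SZ, Z), add(Z, Z)))))))))
  →21  S(S(S(S(S(S(add(S(add(Z, mul(Z, SZ))), add(add(SZ, Z), add(Z, Z)))))))))
  →22  S(S(S(S(S(S(S(add(add(Z, mul(Z, SZ)), add(add(SZ, Z), add(Z, Z))))))))))
  →23  S(S(S(S(S(S(S(add(mul(Z, SZ), add(add(SZ, Z), add(Z, Z))))))))))
  →24  S(S(S(S(S(S(S(add(Z, add(add(SZ, Z), add(Z, Z))))))))))
  →25  S(S(S(S(S(S(S(add(add(SZ, Z), add(Z, Z)))))))))
  →26  S(S(S(S(S(S(S(add(S(add(Z, Z)), add(Z, Z)))))))))
  →27  S(S(S(S(S(S(S(S(add(add(Z, Z), add(Z, Z))))))))))
  →28  S(S(S(S(S(S(S(S(add(Z, add(Z, Z))))))))))
  →29  S(S(S(S(S(S(S(S(add(Z, Z)))))))))
  →30  S^8(Z)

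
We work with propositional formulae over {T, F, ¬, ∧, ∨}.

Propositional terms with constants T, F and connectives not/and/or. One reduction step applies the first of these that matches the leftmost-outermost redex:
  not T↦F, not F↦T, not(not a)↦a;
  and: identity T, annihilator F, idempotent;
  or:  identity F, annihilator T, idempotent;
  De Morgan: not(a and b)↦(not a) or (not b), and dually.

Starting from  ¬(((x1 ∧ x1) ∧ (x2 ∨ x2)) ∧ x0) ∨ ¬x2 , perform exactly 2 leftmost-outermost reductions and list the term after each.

Answer: after 2 steps: ((¬(x1 ∧ x1) ∨ ¬(x2 ∨ x2)) ∨ ¬x0) ∨ ¬x2

Reduction:
  start: ¬(((x1 ∧ x1) ∧ (x2 ∨ x2)) ∧ x0) ∨ ¬x2
  step 1: (¬((x1 ∧ x1) ∧ (x2 ∨ x2)) ∨ ¬x0) ∨ ¬x2
  step 2: ((¬(x1 ∧ x1) ∨ ¬(x2 ∨ x2)) ∨ ¬x0) ∨ ¬x2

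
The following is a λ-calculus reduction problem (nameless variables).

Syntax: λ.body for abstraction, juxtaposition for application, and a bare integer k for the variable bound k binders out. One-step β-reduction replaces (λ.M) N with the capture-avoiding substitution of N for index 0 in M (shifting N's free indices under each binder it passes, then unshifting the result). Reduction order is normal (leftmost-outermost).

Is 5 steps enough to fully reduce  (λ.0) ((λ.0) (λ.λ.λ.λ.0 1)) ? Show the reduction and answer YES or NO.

Answer: YES — reaches normal form λ.λ.λ.λ.0 1 in 2 ≤ 5 steps

Reduction:
  start: (λ.0) ((λ.0) (λ.λ.λ.λ.0 1))
  →1  (λ.0) (λ.λ.λ.λ.0 1)
  →2  λ.λ.λ.λ.0 1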